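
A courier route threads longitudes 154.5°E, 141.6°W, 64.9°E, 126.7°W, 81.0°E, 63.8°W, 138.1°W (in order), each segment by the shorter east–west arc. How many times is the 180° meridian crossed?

Leg 1: +154.5° → -141.6°, shortest Δλ = 63.9° (east) — crosses 180°.
Leg 2: -141.6° → +64.9°, shortest Δλ = -153.5° (west) — crosses 180°.
Leg 3: +64.9° → -126.7°, shortest Δλ = 168.4° (east) — crosses 180°.
Leg 4: -126.7° → +81.0°, shortest Δλ = -152.3° (west) — crosses 180°.
Leg 5: +81.0° → -63.8°, shortest Δλ = -144.8° (west) — does not cross 180°.
Leg 6: -63.8° → -138.1°, shortest Δλ = -74.3° (west) — does not cross 180°.
Total crossings: 4.

4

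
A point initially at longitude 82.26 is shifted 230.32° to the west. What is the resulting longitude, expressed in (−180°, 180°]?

-148.06°

Start at +82.26°; shift −230.32° → -148.06°.
-148.06° already lies in (−180°, 180°].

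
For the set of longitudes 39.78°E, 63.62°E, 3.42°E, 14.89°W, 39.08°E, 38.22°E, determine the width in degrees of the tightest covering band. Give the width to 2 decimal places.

78.51°

Sort the longitudes: -14.89°, +3.42°, +38.22°, +39.08°, +39.78°, +63.62°.
Eastward gaps between consecutive values (wrapping around): 18.31°, 34.80°, 0.86°, 0.70°, 23.84°, 281.49°.
Largest gap = 281.49° ⇒ minimal covering band is its complement: 360° − 281.49° = 78.51°.
Band runs from -14.89° eastward to +63.62°.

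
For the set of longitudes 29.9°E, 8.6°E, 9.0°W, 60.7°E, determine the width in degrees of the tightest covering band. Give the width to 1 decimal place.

Sort the longitudes: -9.0°, +8.6°, +29.9°, +60.7°.
Eastward gaps between consecutive values (wrapping around): 17.6°, 21.3°, 30.8°, 290.3°.
Largest gap = 290.3° ⇒ minimal covering band is its complement: 360° − 290.3° = 69.7°.
Band runs from -9.0° eastward to +60.7°.

69.7°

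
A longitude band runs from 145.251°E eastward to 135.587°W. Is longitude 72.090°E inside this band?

Band width going east from +145.251° to -135.587°: ((-135.587 − 145.251) mod 360) = 79.162°.
Offset of +72.090° east of the west edge: ((72.090 − 145.251) mod 360) = 286.839°.
286.839° > 79.162° ⇒ outside.

No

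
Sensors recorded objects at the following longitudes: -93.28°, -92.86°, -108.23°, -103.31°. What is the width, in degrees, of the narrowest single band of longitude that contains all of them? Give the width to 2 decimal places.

15.37°

Sort the longitudes: -108.23°, -103.31°, -93.28°, -92.86°.
Eastward gaps between consecutive values (wrapping around): 4.92°, 10.03°, 0.42°, 344.63°.
Largest gap = 344.63° ⇒ minimal covering band is its complement: 360° − 344.63° = 15.37°.
Band runs from -108.23° eastward to -92.86°.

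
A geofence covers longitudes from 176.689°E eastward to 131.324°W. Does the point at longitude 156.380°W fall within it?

Yes

Band width going east from +176.689° to -131.324°: ((-131.324 − 176.689) mod 360) = 51.987°.
Offset of -156.380° east of the west edge: ((-156.380 − 176.689) mod 360) = 26.931°.
26.931° ≤ 51.987° ⇒ inside.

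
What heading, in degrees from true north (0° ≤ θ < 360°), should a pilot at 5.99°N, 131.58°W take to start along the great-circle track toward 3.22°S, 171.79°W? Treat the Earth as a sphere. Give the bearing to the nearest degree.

258°

Δλ = -171.79 − -131.58 = -40.21°.
θ = atan2( sin Δλ · cos φ₂ , cos φ₁ · sin φ₂ − sin φ₁ · cos φ₂ · cos Δλ )
  = atan2(-0.64457, -0.13543) = -101.866° → normalised to [0°, 360°): 258.134°.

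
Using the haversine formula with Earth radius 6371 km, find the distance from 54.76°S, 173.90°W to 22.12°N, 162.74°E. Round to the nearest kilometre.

8834 km

Δλ = 162.74 − -173.90 = 336.64°; wrapped into (−180°, 180°]: -23.36°.
Δφ = 22.12 − -54.76 = 76.88°.
a = sin²(Δφ/2) + cos φ₁ · cos φ₂ · sin²(Δλ/2) = 0.408412.
c = 2·atan2(√a, √(1−a)) = 1.38658 rad → d = 6371·c ≈ 8833.90 km.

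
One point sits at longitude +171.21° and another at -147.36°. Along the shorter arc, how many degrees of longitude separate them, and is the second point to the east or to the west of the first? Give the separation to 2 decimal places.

41.43° east

Raw difference: -147.36 − 171.21 = -318.57°.
Normalise into (−180°, 180°]: -318.57° + 360° = 41.43°.
Positive ⇒ the second point lies to the east; separation 41.43°.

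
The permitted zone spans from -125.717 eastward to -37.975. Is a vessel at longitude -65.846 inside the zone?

Yes

Band width going east from -125.717° to -37.975°: ((-37.975 − -125.717) mod 360) = 87.742°.
Offset of -65.846° east of the west edge: ((-65.846 − -125.717) mod 360) = 59.871°.
59.871° ≤ 87.742° ⇒ inside.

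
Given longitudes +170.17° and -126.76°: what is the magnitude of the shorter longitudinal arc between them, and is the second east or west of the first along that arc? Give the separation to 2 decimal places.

63.07° east

Raw difference: -126.76 − 170.17 = -296.93°.
Normalise into (−180°, 180°]: -296.93° + 360° = 63.07°.
Positive ⇒ the second point lies to the east; separation 63.07°.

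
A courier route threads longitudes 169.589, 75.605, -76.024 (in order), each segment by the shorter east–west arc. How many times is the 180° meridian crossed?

0

Leg 1: +169.589° → +75.605°, shortest Δλ = -93.984° (west) — does not cross 180°.
Leg 2: +75.605° → -76.024°, shortest Δλ = -151.629° (west) — does not cross 180°.
Total crossings: 0.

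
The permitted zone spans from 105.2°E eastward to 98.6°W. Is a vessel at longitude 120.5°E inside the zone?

Yes

Band width going east from +105.2° to -98.6°: ((-98.6 − 105.2) mod 360) = 156.2°.
Offset of +120.5° east of the west edge: ((120.5 − 105.2) mod 360) = 15.3°.
15.3° ≤ 156.2° ⇒ inside.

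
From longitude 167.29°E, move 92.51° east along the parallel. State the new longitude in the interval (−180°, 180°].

Start at +167.29°; shift +92.51° → +259.80°.
+259.80° lies outside (−180°, 180°]; subtract 360° → -100.20°.

100.20°W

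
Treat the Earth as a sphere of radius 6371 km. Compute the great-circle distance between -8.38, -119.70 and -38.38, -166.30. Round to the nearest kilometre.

Δλ = -166.30 − -119.70 = -46.60°.
Δφ = -38.38 − -8.38 = -30.00°.
a = sin²(Δφ/2) + cos φ₁ · cos φ₂ · sin²(Δλ/2) = 0.188325.
c = 2·atan2(√a, √(1−a)) = 0.89778 rad → d = 6371·c ≈ 5719.74 km.

5720 km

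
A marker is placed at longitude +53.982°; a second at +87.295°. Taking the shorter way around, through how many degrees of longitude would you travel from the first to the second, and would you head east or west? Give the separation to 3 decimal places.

Raw difference: 87.295 − 53.982 = 33.313°.
Normalise into (−180°, 180°]: 33.313° stays 33.313°.
Positive ⇒ the second point lies to the east; separation 33.313°.

33.313° east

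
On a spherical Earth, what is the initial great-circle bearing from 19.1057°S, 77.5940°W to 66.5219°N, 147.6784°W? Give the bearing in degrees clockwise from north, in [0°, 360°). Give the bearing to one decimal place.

337.7°

Δλ = -147.6784 − -77.5940 = -70.0844°.
θ = atan2( sin Δλ · cos φ₂ , cos φ₁ · sin φ₂ − sin φ₁ · cos φ₂ · cos Δλ )
  = atan2(-0.37457, 0.91111) = -22.348° → normalised to [0°, 360°): 337.652°.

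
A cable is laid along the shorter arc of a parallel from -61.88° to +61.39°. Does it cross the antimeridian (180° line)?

No

Signed shortest Δλ = ((61.39 − -61.88 + 180) mod 360) − 180 = 123.27°.
Going east by 123.27° from -61.88° reaches +61.39° without touching 180°.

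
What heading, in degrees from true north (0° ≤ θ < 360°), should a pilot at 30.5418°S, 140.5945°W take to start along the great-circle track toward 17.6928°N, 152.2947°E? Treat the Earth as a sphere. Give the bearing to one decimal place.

297.1°

Δλ = 152.2947 − -140.5945 = 292.8892°; wrapped into (−180°, 180°]: -67.1108°.
θ = atan2( sin Δλ · cos φ₂ , cos φ₁ · sin φ₂ − sin φ₁ · cos φ₂ · cos Δλ )
  = atan2(-0.87768, 0.45005) = -62.853° → normalised to [0°, 360°): 297.147°.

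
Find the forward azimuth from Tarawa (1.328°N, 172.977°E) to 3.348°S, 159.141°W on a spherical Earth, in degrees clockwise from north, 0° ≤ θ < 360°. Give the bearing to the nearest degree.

100°

Δλ = -159.141 − 172.977 = -332.118°; wrapped into (−180°, 180°]: 27.882°.
θ = atan2( sin Δλ · cos φ₂ , cos φ₁ · sin φ₂ − sin φ₁ · cos φ₂ · cos Δλ )
  = atan2(0.46685, -0.07884) = 99.585° → normalised to [0°, 360°): 99.585°.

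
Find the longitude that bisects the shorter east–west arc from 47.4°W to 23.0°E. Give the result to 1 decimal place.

12.2°W

Signed shortest Δλ from -47.4° to +23.0° is +70.4°.
Midpoint longitude = -47.4° + (+70.4°)/2 = -47.4° + 35.2° = -12.2°.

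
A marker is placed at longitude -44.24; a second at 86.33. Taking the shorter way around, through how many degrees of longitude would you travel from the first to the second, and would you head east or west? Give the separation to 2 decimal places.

Raw difference: 86.33 − -44.24 = 130.57°.
Normalise into (−180°, 180°]: 130.57° stays 130.57°.
Positive ⇒ the second point lies to the east; separation 130.57°.

130.57° east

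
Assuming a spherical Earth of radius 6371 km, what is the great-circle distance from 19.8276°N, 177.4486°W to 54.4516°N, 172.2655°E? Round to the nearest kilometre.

Δλ = 172.2655 − -177.4486 = 349.7141°; wrapped into (−180°, 180°]: -10.2859°.
Δφ = 54.4516 − 19.8276 = 34.6240°.
a = sin²(Δφ/2) + cos φ₁ · cos φ₂ · sin²(Δλ/2) = 0.092946.
c = 2·atan2(√a, √(1−a)) = 0.61960 rad → d = 6371·c ≈ 3947.49 km.

3947 km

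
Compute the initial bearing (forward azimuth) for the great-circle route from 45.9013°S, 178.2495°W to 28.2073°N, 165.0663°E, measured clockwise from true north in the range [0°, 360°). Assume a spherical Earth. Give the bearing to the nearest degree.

Δλ = 165.0663 − -178.2495 = 343.3158°; wrapped into (−180°, 180°]: -16.6842°.
θ = atan2( sin Δλ · cos φ₂ , cos φ₁ · sin φ₂ − sin φ₁ · cos φ₂ · cos Δλ )
  = atan2(-0.25300, 0.93514) = -15.139° → normalised to [0°, 360°): 344.861°.

345°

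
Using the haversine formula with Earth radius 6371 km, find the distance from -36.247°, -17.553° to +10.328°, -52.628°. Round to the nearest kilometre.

Δλ = -52.628 − -17.553 = -35.075°.
Δφ = 10.328 − -36.247 = 46.575°.
a = sin²(Δφ/2) + cos φ₁ · cos φ₂ · sin²(Δλ/2) = 0.228339.
c = 2·atan2(√a, √(1−a)) = 0.99641 rad → d = 6371·c ≈ 6348.11 km.

6348 km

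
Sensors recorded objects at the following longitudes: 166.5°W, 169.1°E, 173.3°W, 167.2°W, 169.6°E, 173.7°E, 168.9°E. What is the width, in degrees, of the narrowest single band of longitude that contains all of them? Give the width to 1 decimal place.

24.6°

Sort the longitudes: -173.3°, -167.2°, -166.5°, +168.9°, +169.1°, +169.6°, +173.7°.
Eastward gaps between consecutive values (wrapping around): 6.1°, 0.7°, 335.4°, 0.2°, 0.5°, 4.1°, 13.0°.
Largest gap = 335.4° ⇒ minimal covering band is its complement: 360° − 335.4° = 24.6°.
Band runs from +168.9° eastward to -166.5°, crossing the antimeridian.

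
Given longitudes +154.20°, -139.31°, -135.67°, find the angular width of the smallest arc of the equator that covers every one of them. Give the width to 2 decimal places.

70.13°

Sort the longitudes: -139.31°, -135.67°, +154.20°.
Eastward gaps between consecutive values (wrapping around): 3.64°, 289.87°, 66.49°.
Largest gap = 289.87° ⇒ minimal covering band is its complement: 360° − 289.87° = 70.13°.
Band runs from +154.20° eastward to -135.67°, crossing the antimeridian.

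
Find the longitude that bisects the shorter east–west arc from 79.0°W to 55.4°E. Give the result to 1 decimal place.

11.8°W

Signed shortest Δλ from -79.0° to +55.4° is +134.4°.
Midpoint longitude = -79.0° + (+134.4°)/2 = -79.0° + 67.2° = -11.8°.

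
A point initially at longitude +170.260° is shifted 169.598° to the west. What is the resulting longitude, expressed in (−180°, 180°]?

Start at +170.260°; shift −169.598° → +0.662°.
+0.662° already lies in (−180°, 180°].

+0.662°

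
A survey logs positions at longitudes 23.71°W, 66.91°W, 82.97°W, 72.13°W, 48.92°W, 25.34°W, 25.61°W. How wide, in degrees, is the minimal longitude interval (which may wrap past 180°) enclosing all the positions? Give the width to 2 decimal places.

59.26°

Sort the longitudes: -82.97°, -72.13°, -66.91°, -48.92°, -25.61°, -25.34°, -23.71°.
Eastward gaps between consecutive values (wrapping around): 10.84°, 5.22°, 17.99°, 23.31°, 0.27°, 1.63°, 300.74°.
Largest gap = 300.74° ⇒ minimal covering band is its complement: 360° − 300.74° = 59.26°.
Band runs from -82.97° eastward to -23.71°.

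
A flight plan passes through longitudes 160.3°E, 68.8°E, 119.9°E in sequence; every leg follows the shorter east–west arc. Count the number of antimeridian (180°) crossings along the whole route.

0

Leg 1: +160.3° → +68.8°, shortest Δλ = -91.5° (west) — does not cross 180°.
Leg 2: +68.8° → +119.9°, shortest Δλ = 51.1° (east) — does not cross 180°.
Total crossings: 0.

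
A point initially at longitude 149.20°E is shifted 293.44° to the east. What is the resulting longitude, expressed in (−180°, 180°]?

82.64°E

Start at +149.20°; shift +293.44° → +442.64°.
+442.64° lies outside (−180°, 180°]; subtract 360° → +82.64°.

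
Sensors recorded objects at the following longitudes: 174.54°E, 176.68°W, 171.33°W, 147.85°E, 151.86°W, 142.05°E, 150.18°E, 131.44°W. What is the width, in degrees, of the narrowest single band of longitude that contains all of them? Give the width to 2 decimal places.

Sort the longitudes: -176.68°, -171.33°, -151.86°, -131.44°, +142.05°, +147.85°, +150.18°, +174.54°.
Eastward gaps between consecutive values (wrapping around): 5.35°, 19.47°, 20.42°, 273.49°, 5.80°, 2.33°, 24.36°, 8.78°.
Largest gap = 273.49° ⇒ minimal covering band is its complement: 360° − 273.49° = 86.51°.
Band runs from +142.05° eastward to -131.44°, crossing the antimeridian.

86.51°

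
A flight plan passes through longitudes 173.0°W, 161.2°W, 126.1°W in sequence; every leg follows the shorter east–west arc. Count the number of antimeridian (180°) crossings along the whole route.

Leg 1: -173.0° → -161.2°, shortest Δλ = 11.8° (east) — does not cross 180°.
Leg 2: -161.2° → -126.1°, shortest Δλ = 35.1° (east) — does not cross 180°.
Total crossings: 0.

0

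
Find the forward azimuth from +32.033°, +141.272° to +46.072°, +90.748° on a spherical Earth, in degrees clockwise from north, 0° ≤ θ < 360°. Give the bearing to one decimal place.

305.1°

Δλ = 90.748 − 141.272 = -50.524°.
θ = atan2( sin Δλ · cos φ₂ , cos φ₁ · sin φ₂ − sin φ₁ · cos φ₂ · cos Δλ )
  = atan2(-0.53550, 0.37661) = -54.882° → normalised to [0°, 360°): 305.118°.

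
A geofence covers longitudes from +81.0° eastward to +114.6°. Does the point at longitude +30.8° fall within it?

Band width going east from +81.0° to +114.6°: ((114.6 − 81.0) mod 360) = 33.6°.
Offset of +30.8° east of the west edge: ((30.8 − 81.0) mod 360) = 309.8°.
309.8° > 33.6° ⇒ outside.

No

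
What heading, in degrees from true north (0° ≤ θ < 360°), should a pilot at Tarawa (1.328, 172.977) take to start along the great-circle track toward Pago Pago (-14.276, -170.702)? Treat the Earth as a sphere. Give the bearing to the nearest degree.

Δλ = -170.702 − 172.977 = -343.679°; wrapped into (−180°, 180°]: 16.321°.
θ = atan2( sin Δλ · cos φ₂ , cos φ₁ · sin φ₂ − sin φ₁ · cos φ₂ · cos Δλ )
  = atan2(0.27234, -0.26808) = 134.549° → normalised to [0°, 360°): 134.549°.

135°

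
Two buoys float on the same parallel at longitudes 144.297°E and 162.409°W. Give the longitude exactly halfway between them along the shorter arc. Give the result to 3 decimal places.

170.944°E

Signed shortest Δλ from +144.297° to -162.409° is +53.294°.
Midpoint longitude = +144.297° + (+53.294°)/2 = +144.297° + 26.647° = +170.944°.
(The naïve average (+144.297 + -162.409)/2 = -9.056° is on the wrong side of the globe.)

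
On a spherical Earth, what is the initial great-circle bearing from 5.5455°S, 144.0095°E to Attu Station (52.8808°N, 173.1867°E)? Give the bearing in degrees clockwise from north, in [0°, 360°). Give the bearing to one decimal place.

Δλ = 173.1867 − 144.0095 = 29.1772°.
θ = atan2( sin Δλ · cos φ₂ , cos φ₁ · sin φ₂ − sin φ₁ · cos φ₂ · cos Δλ )
  = atan2(0.29420, 0.84457) = 19.206° → normalised to [0°, 360°): 19.206°.

19.2°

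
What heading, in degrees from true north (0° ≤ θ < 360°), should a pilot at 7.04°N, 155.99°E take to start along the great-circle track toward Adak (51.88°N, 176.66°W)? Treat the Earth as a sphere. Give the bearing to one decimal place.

Δλ = -176.66 − 155.99 = -332.65°; wrapped into (−180°, 180°]: 27.35°.
θ = atan2( sin Δλ · cos φ₂ , cos φ₁ · sin φ₂ − sin φ₁ · cos φ₂ · cos Δλ )
  = atan2(0.28361, 0.71359) = 21.675° → normalised to [0°, 360°): 21.675°.

21.7°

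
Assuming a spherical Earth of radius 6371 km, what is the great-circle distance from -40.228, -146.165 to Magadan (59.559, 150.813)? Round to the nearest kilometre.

Δλ = 150.813 − -146.165 = 296.978°; wrapped into (−180°, 180°]: -63.022°.
Δφ = 59.559 − -40.228 = 99.787°.
a = sin²(Δφ/2) + cos φ₁ · cos φ₂ · sin²(Δλ/2) = 0.690662.
c = 2·atan2(√a, √(1−a)) = 1.96203 rad → d = 6371·c ≈ 12500.06 km.

12500 km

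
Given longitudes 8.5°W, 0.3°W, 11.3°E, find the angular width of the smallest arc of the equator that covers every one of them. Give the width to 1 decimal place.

19.8°

Sort the longitudes: -8.5°, -0.3°, +11.3°.
Eastward gaps between consecutive values (wrapping around): 8.2°, 11.6°, 340.2°.
Largest gap = 340.2° ⇒ minimal covering band is its complement: 360° − 340.2° = 19.8°.
Band runs from -8.5° eastward to +11.3°.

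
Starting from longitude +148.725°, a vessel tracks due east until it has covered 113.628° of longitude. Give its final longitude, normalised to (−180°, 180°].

Start at +148.725°; shift +113.628° → +262.353°.
+262.353° lies outside (−180°, 180°]; subtract 360° → -97.647°.

-97.647°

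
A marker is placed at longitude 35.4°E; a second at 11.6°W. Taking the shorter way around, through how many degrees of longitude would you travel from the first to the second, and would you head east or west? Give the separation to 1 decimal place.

Raw difference: -11.6 − 35.4 = -47.0°.
Normalise into (−180°, 180°]: -47.0° stays -47.0°.
Negative ⇒ the second point lies to the west; separation 47.0°.

47.0° west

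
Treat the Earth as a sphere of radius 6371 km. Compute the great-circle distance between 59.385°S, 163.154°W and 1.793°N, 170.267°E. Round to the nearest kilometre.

Δλ = 170.267 − -163.154 = 333.421°; wrapped into (−180°, 180°]: -26.579°.
Δφ = 1.793 − -59.385 = 61.178°.
a = sin²(Δφ/2) + cos φ₁ · cos φ₂ · sin²(Δλ/2) = 0.285852.
c = 2·atan2(√a, √(1−a)) = 1.12819 rad → d = 6371·c ≈ 7187.70 km.

7188 km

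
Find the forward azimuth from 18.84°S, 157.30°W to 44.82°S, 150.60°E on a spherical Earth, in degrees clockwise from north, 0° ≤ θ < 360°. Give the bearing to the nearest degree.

227°

Δλ = 150.60 − -157.30 = 307.90°; wrapped into (−180°, 180°]: -52.10°.
θ = atan2( sin Δλ · cos φ₂ , cos φ₁ · sin φ₂ − sin φ₁ · cos φ₂ · cos Δλ )
  = atan2(-0.55972, -0.52641) = -133.243° → normalised to [0°, 360°): 226.757°.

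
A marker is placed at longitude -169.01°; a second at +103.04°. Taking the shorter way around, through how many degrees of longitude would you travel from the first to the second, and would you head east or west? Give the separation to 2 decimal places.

87.95° west

Raw difference: 103.04 − -169.01 = 272.05°.
Normalise into (−180°, 180°]: 272.05° − 360° = -87.95°.
Negative ⇒ the second point lies to the west; separation 87.95°.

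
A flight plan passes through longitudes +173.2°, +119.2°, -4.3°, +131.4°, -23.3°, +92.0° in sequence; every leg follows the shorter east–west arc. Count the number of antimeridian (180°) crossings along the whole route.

0

Leg 1: +173.2° → +119.2°, shortest Δλ = -54.0° (west) — does not cross 180°.
Leg 2: +119.2° → -4.3°, shortest Δλ = -123.5° (west) — does not cross 180°.
Leg 3: -4.3° → +131.4°, shortest Δλ = 135.7° (east) — does not cross 180°.
Leg 4: +131.4° → -23.3°, shortest Δλ = -154.7° (west) — does not cross 180°.
Leg 5: -23.3° → +92.0°, shortest Δλ = 115.3° (east) — does not cross 180°.
Total crossings: 0.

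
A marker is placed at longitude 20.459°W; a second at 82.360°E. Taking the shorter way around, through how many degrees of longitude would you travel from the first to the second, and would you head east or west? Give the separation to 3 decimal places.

102.819° east

Raw difference: 82.360 − -20.459 = 102.819°.
Normalise into (−180°, 180°]: 102.819° stays 102.819°.
Positive ⇒ the second point lies to the east; separation 102.819°.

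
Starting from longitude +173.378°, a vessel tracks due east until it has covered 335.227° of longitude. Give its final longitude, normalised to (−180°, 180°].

+148.605°

Start at +173.378°; shift +335.227° → +508.605°.
+508.605° lies outside (−180°, 180°]; subtract 360° → +148.605°.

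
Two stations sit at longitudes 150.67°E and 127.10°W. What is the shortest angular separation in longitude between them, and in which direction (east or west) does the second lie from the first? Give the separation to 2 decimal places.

Raw difference: -127.10 − 150.67 = -277.77°.
Normalise into (−180°, 180°]: -277.77° + 360° = 82.23°.
Positive ⇒ the second point lies to the east; separation 82.23°.

82.23° east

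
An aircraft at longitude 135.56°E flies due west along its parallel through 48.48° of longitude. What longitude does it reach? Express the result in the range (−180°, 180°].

87.08°E

Start at +135.56°; shift −48.48° → +87.08°.
+87.08° already lies in (−180°, 180°].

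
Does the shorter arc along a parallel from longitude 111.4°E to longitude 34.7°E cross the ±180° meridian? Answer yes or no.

Signed shortest Δλ = ((34.7 − 111.4 + 180) mod 360) − 180 = -76.7°.
Going west by 76.7° from +111.4° reaches +34.7° without touching 180°.

No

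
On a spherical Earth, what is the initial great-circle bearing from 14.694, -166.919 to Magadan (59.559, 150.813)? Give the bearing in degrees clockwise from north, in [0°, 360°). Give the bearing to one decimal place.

Δλ = 150.813 − -166.919 = 317.732°; wrapped into (−180°, 180°]: -42.268°.
θ = atan2( sin Δλ · cos φ₂ , cos φ₁ · sin φ₂ − sin φ₁ · cos φ₂ · cos Δλ )
  = atan2(-0.34077, 0.73885) = -24.760° → normalised to [0°, 360°): 335.240°.

335.2°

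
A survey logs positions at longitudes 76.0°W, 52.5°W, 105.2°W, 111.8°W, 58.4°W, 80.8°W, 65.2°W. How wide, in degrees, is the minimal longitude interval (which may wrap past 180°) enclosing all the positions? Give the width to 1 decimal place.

Sort the longitudes: -111.8°, -105.2°, -80.8°, -76.0°, -65.2°, -58.4°, -52.5°.
Eastward gaps between consecutive values (wrapping around): 6.6°, 24.4°, 4.8°, 10.8°, 6.8°, 5.9°, 300.7°.
Largest gap = 300.7° ⇒ minimal covering band is its complement: 360° − 300.7° = 59.3°.
Band runs from -111.8° eastward to -52.5°.

59.3°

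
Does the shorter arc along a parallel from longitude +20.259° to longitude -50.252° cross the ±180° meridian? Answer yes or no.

Signed shortest Δλ = ((-50.252 − 20.259 + 180) mod 360) − 180 = -70.511°.
Going west by 70.511° from +20.259° reaches -50.252° without touching 180°.

No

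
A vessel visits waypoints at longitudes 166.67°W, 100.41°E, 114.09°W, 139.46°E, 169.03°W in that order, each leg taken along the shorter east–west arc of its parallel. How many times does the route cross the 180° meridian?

Leg 1: -166.67° → +100.41°, shortest Δλ = -92.92° (west) — crosses 180°.
Leg 2: +100.41° → -114.09°, shortest Δλ = 145.5° (east) — crosses 180°.
Leg 3: -114.09° → +139.46°, shortest Δλ = -106.45° (west) — crosses 180°.
Leg 4: +139.46° → -169.03°, shortest Δλ = 51.51° (east) — crosses 180°.
Total crossings: 4.

4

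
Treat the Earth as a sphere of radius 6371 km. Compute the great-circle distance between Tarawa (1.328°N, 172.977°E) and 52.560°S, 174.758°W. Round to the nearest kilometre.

6101 km

Δλ = -174.758 − 172.977 = -347.735°; wrapped into (−180°, 180°]: 12.265°.
Δφ = -52.560 − 1.328 = -53.888°.
a = sin²(Δφ/2) + cos φ₁ · cos φ₂ · sin²(Δλ/2) = 0.212253.
c = 2·atan2(√a, √(1−a)) = 0.95759 rad → d = 6371·c ≈ 6100.80 km.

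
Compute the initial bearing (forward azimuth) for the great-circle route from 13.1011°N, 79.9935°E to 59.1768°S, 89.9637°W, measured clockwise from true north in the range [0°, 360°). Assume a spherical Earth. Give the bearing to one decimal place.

187.1°

Δλ = -89.9637 − 79.9935 = -169.9572°.
θ = atan2( sin Δλ · cos φ₂ , cos φ₁ · sin φ₂ − sin φ₁ · cos φ₂ · cos Δλ )
  = atan2(-0.08935, -0.72204) = -172.945° → normalised to [0°, 360°): 187.055°.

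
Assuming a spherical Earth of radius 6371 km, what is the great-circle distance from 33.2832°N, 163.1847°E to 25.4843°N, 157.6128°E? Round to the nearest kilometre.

1021 km

Δλ = 157.6128 − 163.1847 = -5.5719°.
Δφ = 25.4843 − 33.2832 = -7.7989°.
a = sin²(Δφ/2) + cos φ₁ · cos φ₂ · sin²(Δλ/2) = 0.006408.
c = 2·atan2(√a, √(1−a)) = 0.16027 rad → d = 6371·c ≈ 1021.05 km.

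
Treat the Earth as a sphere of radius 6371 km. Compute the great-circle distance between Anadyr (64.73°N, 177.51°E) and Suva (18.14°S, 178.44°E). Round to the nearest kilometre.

Δλ = 178.44 − 177.51 = 0.93°.
Δφ = -18.14 − 64.73 = -82.87°.
a = sin²(Δφ/2) + cos φ₁ · cos φ₂ · sin²(Δλ/2) = 0.437966.
c = 2·atan2(√a, √(1−a)) = 1.44641 rad → d = 6371·c ≈ 9215.07 km.

9215 km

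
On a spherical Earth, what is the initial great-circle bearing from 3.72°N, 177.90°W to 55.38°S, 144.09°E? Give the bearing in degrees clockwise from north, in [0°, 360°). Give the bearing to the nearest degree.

Δλ = 144.09 − -177.90 = 321.99°; wrapped into (−180°, 180°]: -38.01°.
θ = atan2( sin Δλ · cos φ₂ , cos φ₁ · sin φ₂ − sin φ₁ · cos φ₂ · cos Δλ )
  = atan2(-0.34985, -0.85025) = -157.634° → normalised to [0°, 360°): 202.366°.

202°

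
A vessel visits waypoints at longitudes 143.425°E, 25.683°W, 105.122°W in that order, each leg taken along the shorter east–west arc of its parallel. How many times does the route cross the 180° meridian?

0

Leg 1: +143.425° → -25.683°, shortest Δλ = -169.108° (west) — does not cross 180°.
Leg 2: -25.683° → -105.122°, shortest Δλ = -79.439° (west) — does not cross 180°.
Total crossings: 0.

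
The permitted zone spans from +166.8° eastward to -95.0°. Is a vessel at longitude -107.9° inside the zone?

Band width going east from +166.8° to -95.0°: ((-95.0 − 166.8) mod 360) = 98.2°.
Offset of -107.9° east of the west edge: ((-107.9 − 166.8) mod 360) = 85.3°.
85.3° ≤ 98.2° ⇒ inside.

Yes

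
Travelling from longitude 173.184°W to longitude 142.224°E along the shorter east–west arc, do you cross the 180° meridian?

Naïve |142.224 − -173.184| = 315.408° > 180°, so the shorter arc goes the other way round — across 180°.
Signed shortest Δλ = ((142.224 − -173.184 + 180) mod 360) − 180 = -44.592°.
Going west by 44.592° from -173.184° passes through 180° before reaching +142.224°.

Yes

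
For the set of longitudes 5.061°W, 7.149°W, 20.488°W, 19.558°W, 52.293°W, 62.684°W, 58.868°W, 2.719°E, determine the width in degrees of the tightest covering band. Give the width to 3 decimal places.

65.403°

Sort the longitudes: -62.684°, -58.868°, -52.293°, -20.488°, -19.558°, -7.149°, -5.061°, +2.719°.
Eastward gaps between consecutive values (wrapping around): 3.816°, 6.575°, 31.805°, 0.930°, 12.409°, 2.088°, 7.780°, 294.597°.
Largest gap = 294.597° ⇒ minimal covering band is its complement: 360° − 294.597° = 65.403°.
Band runs from -62.684° eastward to +2.719°.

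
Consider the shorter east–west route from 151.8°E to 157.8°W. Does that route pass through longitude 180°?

Naïve |-157.8 − 151.8| = 309.6° > 180°, so the shorter arc goes the other way round — across 180°.
Signed shortest Δλ = ((-157.8 − 151.8 + 180) mod 360) − 180 = 50.4°.
Going east by 50.4° from +151.8° passes through 180° before reaching -157.8°.

Yes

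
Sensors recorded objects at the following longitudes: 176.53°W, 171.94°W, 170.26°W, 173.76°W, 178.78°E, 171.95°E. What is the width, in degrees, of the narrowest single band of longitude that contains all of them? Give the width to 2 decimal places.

Sort the longitudes: -176.53°, -173.76°, -171.94°, -170.26°, +171.95°, +178.78°.
Eastward gaps between consecutive values (wrapping around): 2.77°, 1.82°, 1.68°, 342.21°, 6.83°, 4.69°.
Largest gap = 342.21° ⇒ minimal covering band is its complement: 360° − 342.21° = 17.79°.
Band runs from +171.95° eastward to -170.26°, crossing the antimeridian.

17.79°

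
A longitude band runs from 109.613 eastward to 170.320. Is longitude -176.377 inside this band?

No

Band width going east from +109.613° to +170.320°: ((170.320 − 109.613) mod 360) = 60.707°.
Offset of -176.377° east of the west edge: ((-176.377 − 109.613) mod 360) = 74.010°.
74.010° > 60.707° ⇒ outside.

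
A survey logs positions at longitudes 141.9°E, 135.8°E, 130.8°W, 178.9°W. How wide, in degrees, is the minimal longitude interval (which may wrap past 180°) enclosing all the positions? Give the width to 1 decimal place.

93.4°

Sort the longitudes: -178.9°, -130.8°, +135.8°, +141.9°.
Eastward gaps between consecutive values (wrapping around): 48.1°, 266.6°, 6.1°, 39.2°.
Largest gap = 266.6° ⇒ minimal covering band is its complement: 360° − 266.6° = 93.4°.
Band runs from +135.8° eastward to -130.8°, crossing the antimeridian.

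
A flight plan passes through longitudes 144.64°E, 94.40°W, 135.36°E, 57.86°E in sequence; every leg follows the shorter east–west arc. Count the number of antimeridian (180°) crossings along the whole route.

Leg 1: +144.64° → -94.40°, shortest Δλ = 120.96° (east) — crosses 180°.
Leg 2: -94.40° → +135.36°, shortest Δλ = -130.24° (west) — crosses 180°.
Leg 3: +135.36° → +57.86°, shortest Δλ = -77.5° (west) — does not cross 180°.
Total crossings: 2.

2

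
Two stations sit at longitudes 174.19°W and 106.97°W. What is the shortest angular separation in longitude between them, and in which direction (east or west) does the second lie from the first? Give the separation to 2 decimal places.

Raw difference: -106.97 − -174.19 = 67.22°.
Normalise into (−180°, 180°]: 67.22° stays 67.22°.
Positive ⇒ the second point lies to the east; separation 67.22°.

67.22° east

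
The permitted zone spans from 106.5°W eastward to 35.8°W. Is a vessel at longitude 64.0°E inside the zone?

No

Band width going east from -106.5° to -35.8°: ((-35.8 − -106.5) mod 360) = 70.7°.
Offset of +64.0° east of the west edge: ((64.0 − -106.5) mod 360) = 170.5°.
170.5° > 70.7° ⇒ outside.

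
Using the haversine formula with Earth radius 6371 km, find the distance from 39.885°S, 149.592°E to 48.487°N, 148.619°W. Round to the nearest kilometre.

Δλ = -148.619 − 149.592 = -298.211°; wrapped into (−180°, 180°]: 61.789°.
Δφ = 48.487 − -39.885 = 88.372°.
a = sin²(Δφ/2) + cos φ₁ · cos φ₂ · sin²(Δλ/2) = 0.619877.
c = 2·atan2(√a, √(1−a)) = 1.81291 rad → d = 6371·c ≈ 11550.04 km.

11550 km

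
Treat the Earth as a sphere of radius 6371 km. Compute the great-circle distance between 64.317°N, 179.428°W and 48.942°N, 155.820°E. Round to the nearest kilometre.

Δλ = 155.820 − -179.428 = 335.248°; wrapped into (−180°, 180°]: -24.752°.
Δφ = 48.942 − 64.317 = -15.375°.
a = sin²(Δφ/2) + cos φ₁ · cos φ₂ · sin²(Δλ/2) = 0.030971.
c = 2·atan2(√a, √(1−a)) = 0.35381 rad → d = 6371·c ≈ 2254.13 km.

2254 km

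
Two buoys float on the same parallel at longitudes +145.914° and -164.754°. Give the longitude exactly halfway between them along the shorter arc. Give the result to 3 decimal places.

Signed shortest Δλ from +145.914° to -164.754° is +49.332°.
Midpoint longitude = +145.914° + (+49.332°)/2 = +145.914° + 24.666° = +170.580°.
(The naïve average (+145.914 + -164.754)/2 = -9.42° is on the wrong side of the globe.)

+170.580°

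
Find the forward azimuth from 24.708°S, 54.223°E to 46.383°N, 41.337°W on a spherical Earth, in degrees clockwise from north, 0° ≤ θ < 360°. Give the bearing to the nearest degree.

313°

Δλ = -41.337 − 54.223 = -95.560°.
θ = atan2( sin Δλ · cos φ₂ , cos φ₁ · sin φ₂ − sin φ₁ · cos φ₂ · cos Δλ )
  = atan2(-0.68659, 0.62975) = -47.472° → normalised to [0°, 360°): 312.528°.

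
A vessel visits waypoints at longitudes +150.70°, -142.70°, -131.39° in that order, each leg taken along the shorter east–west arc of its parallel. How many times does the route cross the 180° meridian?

1

Leg 1: +150.70° → -142.70°, shortest Δλ = 66.6° (east) — crosses 180°.
Leg 2: -142.70° → -131.39°, shortest Δλ = 11.31° (east) — does not cross 180°.
Total crossings: 1.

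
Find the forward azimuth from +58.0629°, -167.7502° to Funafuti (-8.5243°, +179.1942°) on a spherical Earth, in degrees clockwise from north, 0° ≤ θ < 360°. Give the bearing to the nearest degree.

Δλ = 179.1942 − -167.7502 = 346.9444°; wrapped into (−180°, 180°]: -13.0556°.
θ = atan2( sin Δλ · cos φ₂ , cos φ₁ · sin φ₂ − sin φ₁ · cos φ₂ · cos Δλ )
  = atan2(-0.22340, -0.89597) = -165.999° → normalised to [0°, 360°): 194.001°.

194°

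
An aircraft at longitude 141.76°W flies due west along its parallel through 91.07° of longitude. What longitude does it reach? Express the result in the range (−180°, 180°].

127.17°E

Start at -141.76°; shift −91.07° → -232.83°.
-232.83° lies outside (−180°, 180°]; add 360° → +127.17°.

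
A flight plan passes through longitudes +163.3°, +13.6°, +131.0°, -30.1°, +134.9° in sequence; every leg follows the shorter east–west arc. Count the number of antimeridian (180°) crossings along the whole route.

Leg 1: +163.3° → +13.6°, shortest Δλ = -149.7° (west) — does not cross 180°.
Leg 2: +13.6° → +131.0°, shortest Δλ = 117.4° (east) — does not cross 180°.
Leg 3: +131.0° → -30.1°, shortest Δλ = -161.1° (west) — does not cross 180°.
Leg 4: -30.1° → +134.9°, shortest Δλ = 165.0° (east) — does not cross 180°.
Total crossings: 0.

0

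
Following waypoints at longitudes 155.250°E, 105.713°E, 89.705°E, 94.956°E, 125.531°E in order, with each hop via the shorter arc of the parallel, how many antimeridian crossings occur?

0

Leg 1: +155.250° → +105.713°, shortest Δλ = -49.537° (west) — does not cross 180°.
Leg 2: +105.713° → +89.705°, shortest Δλ = -16.008° (west) — does not cross 180°.
Leg 3: +89.705° → +94.956°, shortest Δλ = 5.251° (east) — does not cross 180°.
Leg 4: +94.956° → +125.531°, shortest Δλ = 30.575° (east) — does not cross 180°.
Total crossings: 0.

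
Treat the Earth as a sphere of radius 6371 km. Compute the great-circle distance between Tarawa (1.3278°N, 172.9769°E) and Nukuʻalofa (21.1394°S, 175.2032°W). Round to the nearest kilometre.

Δλ = -175.2032 − 172.9769 = -348.1801°; wrapped into (−180°, 180°]: 11.8199°.
Δφ = -21.1394 − 1.3278 = -22.4672°.
a = sin²(Δφ/2) + cos φ₁ · cos φ₂ · sin²(Δλ/2) = 0.047837.
c = 2·atan2(√a, √(1−a)) = 0.44100 rad → d = 6371·c ≈ 2809.59 km.

2810 km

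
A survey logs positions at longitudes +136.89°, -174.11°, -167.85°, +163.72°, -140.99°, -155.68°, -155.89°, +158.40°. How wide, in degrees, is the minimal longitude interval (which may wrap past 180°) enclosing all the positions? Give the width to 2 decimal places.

82.12°

Sort the longitudes: -174.11°, -167.85°, -155.89°, -155.68°, -140.99°, +136.89°, +158.40°, +163.72°.
Eastward gaps between consecutive values (wrapping around): 6.26°, 11.96°, 0.21°, 14.69°, 277.88°, 21.51°, 5.32°, 22.17°.
Largest gap = 277.88° ⇒ minimal covering band is its complement: 360° − 277.88° = 82.12°.
Band runs from +136.89° eastward to -140.99°, crossing the antimeridian.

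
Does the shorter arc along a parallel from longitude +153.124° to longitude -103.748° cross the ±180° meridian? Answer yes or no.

Yes

Naïve |-103.748 − 153.124| = 256.872° > 180°, so the shorter arc goes the other way round — across 180°.
Signed shortest Δλ = ((-103.748 − 153.124 + 180) mod 360) − 180 = 103.128°.
Going east by 103.128° from +153.124° passes through 180° before reaching -103.748°.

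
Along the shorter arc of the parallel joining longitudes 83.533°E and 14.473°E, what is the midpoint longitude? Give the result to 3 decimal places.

49.003°E

Signed shortest Δλ from +83.533° to +14.473° is -69.060°.
Midpoint longitude = +83.533° + (-69.060°)/2 = +83.533° − 34.530° = +49.003°.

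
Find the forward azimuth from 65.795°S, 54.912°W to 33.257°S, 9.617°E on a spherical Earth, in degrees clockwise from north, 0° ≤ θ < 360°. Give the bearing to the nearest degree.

Δλ = 9.617 − -54.912 = 64.529°.
θ = atan2( sin Δλ · cos φ₂ , cos φ₁ · sin φ₂ − sin φ₁ · cos φ₂ · cos Δλ )
  = atan2(0.75494, 0.10316) = 82.219° → normalised to [0°, 360°): 82.219°.

82°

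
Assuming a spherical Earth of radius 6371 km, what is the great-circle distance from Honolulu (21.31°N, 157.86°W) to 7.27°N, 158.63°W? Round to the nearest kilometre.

1563 km

Δλ = -158.63 − -157.86 = -0.77°.
Δφ = 7.27 − 21.31 = -14.04°.
a = sin²(Δφ/2) + cos φ₁ · cos φ₂ · sin²(Δλ/2) = 0.014978.
c = 2·atan2(√a, √(1−a)) = 0.24539 rad → d = 6371·c ≈ 1563.37 km.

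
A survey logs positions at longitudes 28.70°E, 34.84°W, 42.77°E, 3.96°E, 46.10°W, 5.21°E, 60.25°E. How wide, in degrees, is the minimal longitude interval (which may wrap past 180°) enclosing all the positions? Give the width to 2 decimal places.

Sort the longitudes: -46.10°, -34.84°, +3.96°, +5.21°, +28.70°, +42.77°, +60.25°.
Eastward gaps between consecutive values (wrapping around): 11.26°, 38.80°, 1.25°, 23.49°, 14.07°, 17.48°, 253.65°.
Largest gap = 253.65° ⇒ minimal covering band is its complement: 360° − 253.65° = 106.35°.
Band runs from -46.10° eastward to +60.25°.

106.35°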